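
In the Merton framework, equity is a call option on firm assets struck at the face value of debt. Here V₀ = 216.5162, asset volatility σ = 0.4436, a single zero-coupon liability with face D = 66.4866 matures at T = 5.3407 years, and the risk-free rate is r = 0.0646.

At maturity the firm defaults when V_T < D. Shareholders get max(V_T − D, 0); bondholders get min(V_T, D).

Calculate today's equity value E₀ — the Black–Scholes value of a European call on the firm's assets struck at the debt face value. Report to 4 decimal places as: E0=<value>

E0=172.2645

Apply the equity-as-call identities (strike 66.4866, horizon 5.3407 years):
d₁ = [ln(V₀/D) + (r + σ²/2)T] / (σ√T)
   = [ln(216.5162/66.4866) + (0.0646 + 0.5·0.4436²)·5.3407] / (0.4436·√5.3407)
   = [1.180665 + 0.870483] / 1.025158 = 2.000813
d₂ = d₁ − σ√T = 2.000813 − 1.025158 = 0.975655
N(d₁) = 0.977294,  N(d₂) = 0.835382,  e^(−rT) = 0.708214
E₀ = V₀·N(d₁) − D·e^(−rT)·N(d₂)
   = 216.5162·0.977294 − 66.4866·0.708214·0.835382 = 172.264500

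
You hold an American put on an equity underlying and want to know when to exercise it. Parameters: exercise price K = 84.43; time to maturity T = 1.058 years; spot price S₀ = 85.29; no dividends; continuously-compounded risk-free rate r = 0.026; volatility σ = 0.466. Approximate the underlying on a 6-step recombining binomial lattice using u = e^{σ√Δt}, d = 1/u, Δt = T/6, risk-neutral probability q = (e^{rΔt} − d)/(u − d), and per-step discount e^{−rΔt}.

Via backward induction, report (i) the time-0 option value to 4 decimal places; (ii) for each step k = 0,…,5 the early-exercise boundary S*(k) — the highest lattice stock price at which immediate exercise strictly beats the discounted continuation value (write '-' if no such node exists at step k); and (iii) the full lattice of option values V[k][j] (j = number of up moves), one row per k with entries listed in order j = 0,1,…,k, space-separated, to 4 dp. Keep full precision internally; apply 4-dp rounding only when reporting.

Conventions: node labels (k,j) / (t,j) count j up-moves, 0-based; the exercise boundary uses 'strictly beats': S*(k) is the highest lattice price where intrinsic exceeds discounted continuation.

price = 14.0956
boundary = - - - 47.4183 57.6674 47.4183
tree:
14.0956
20.2345 7.1127
28.0053 11.4190 2.1867
37.0117 17.8334 4.0899 0.0000
45.4392 26.7626 7.6499 0.0000 0.0000
52.3689 37.0117 14.3084 0.0000 0.0000 0.0000
58.0671 45.4392 26.7626 0.0000 0.0000 0.0000 0.0000

Δt=0.17633  u=1.21614  d=0.82227  q=0.46290  discount=0.99543
step 6 (expiry): payoffs max(K−S,0) = 58.0671 45.4392 26.7626 0.0000 0.0000 0.0000 0.0000
step 5: (k=5,j=0): S=32.0611, K−S=52.3689, hold=51.9827 ⇒ V=52.3689 exercise | (k=5,j=1): S=47.4183, K−S=37.0117, hold=36.6255 ⇒ V=37.0117 exercise | (k=5,j=2): S=70.1317, K−S=14.2983, hold=14.3084 ⇒ V=14.3084 continue | (k=5,j=3): S=103.7247, K−S=0.0000, hold=0.0000 ⇒ V=0.0000 continue | (k=5,j=4): S=153.4088, K−S=0.0000, hold=0.0000 ⇒ V=0.0000 continue | (k=5,j=5): S=226.8916, K−S=0.0000, hold=0.0000 ⇒ V=0.0000 continue  boundary S*=47.4183
step 4: (k=4,j=0): S=38.9908, K−S=45.4392, hold=45.0530 ⇒ V=45.4392 exercise | (k=4,j=1): S=57.6674, K−S=26.7626, hold=26.3811 ⇒ V=26.7626 exercise | (k=4,j=2): S=85.2900, K−S=0.0000, hold=7.6499 ⇒ V=7.6499 continue | (k=4,j=3): S=126.1439, K−S=0.0000, hold=0.0000 ⇒ V=0.0000 continue | (k=4,j=4): S=186.5668, K−S=0.0000, hold=0.0000 ⇒ V=0.0000 continue  boundary S*=57.6674
step 3: (k=3,j=0): S=47.4183, K−S=37.0117, hold=36.6255 ⇒ V=37.0117 exercise | (k=3,j=1): S=70.1317, K−S=14.2983, hold=17.8334 ⇒ V=17.8334 continue | (k=3,j=2): S=103.7247, K−S=0.0000, hold=4.0899 ⇒ V=4.0899 continue | (k=3,j=3): S=153.4088, K−S=0.0000, hold=0.0000 ⇒ V=0.0000 continue  boundary S*=47.4183
step 2: (k=2,j=0): S=57.6674, K−S=26.7626, hold=28.0053 ⇒ V=28.0053 continue | (k=2,j=1): S=85.2900, K−S=0.0000, hold=11.4190 ⇒ V=11.4190 continue | (k=2,j=2): S=126.1439, K−S=0.0000, hold=2.1867 ⇒ V=2.1867 continue  boundary S*=-
step 1: (k=1,j=0): S=70.1317, K−S=14.2983, hold=20.2345 ⇒ V=20.2345 continue | (k=1,j=1): S=103.7247, K−S=0.0000, hold=7.1127 ⇒ V=7.1127 continue  boundary S*=-
step 0: (k=0,j=0): S=85.2900, K−S=0.0000, hold=14.0956 ⇒ V=14.0956 continue  boundary S*=-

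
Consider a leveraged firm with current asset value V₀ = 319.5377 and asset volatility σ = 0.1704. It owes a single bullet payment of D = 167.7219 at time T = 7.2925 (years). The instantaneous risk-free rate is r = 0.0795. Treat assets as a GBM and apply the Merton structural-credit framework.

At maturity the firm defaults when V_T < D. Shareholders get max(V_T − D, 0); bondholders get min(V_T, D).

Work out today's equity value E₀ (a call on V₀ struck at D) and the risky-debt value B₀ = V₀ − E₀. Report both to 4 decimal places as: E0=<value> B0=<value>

Apply the equity-as-call identities (strike 167.7219, horizon 7.2925 years):
d₁ = [ln(V₀/D) + (r + σ²/2)T] / (σ√T)
   = [ln(319.5377/167.7219) + (0.0795 + 0.5·0.1704²)·7.2925] / (0.1704·√7.2925)
   = [0.644568 + 0.685627] / 0.460159 = 2.890730
d₂ = d₁ − σ√T = 2.890730 − 0.460159 = 2.430571
N(d₁) = 0.998078,  N(d₂) = 0.992462,  e^(−rT) = 0.560036
E₀ = V₀·N(d₁) − D·e^(−rT)·N(d₂)
   = 319.5377·0.998078 − 167.7219·0.560036·0.992462 = 225.701288
B₀ = V₀ − E₀ = 319.5377 − 225.701288 = 93.836412

E0=225.7013 B0=93.8364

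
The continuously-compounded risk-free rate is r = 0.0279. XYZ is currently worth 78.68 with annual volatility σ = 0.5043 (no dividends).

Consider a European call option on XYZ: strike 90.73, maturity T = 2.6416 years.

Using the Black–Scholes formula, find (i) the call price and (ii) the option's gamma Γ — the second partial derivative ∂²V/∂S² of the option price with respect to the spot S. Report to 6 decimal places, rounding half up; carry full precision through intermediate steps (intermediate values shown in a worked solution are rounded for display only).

price = 23.200630
Γ = 0.005866

σ√T = 0.5043·√2.6416 = 0.819639
d₁ = (ln(S/K) + (r+σ²/2)T) / (σ√T) = (ln(78.68/90.73) + (0.0279+0.5043²/2)·2.6416) / 0.819639 = (-0.142499 + 0.409605) / 0.819639 = 0.325882
d₂ = d₁ − σ√T = 0.325882 − 0.819639 = -0.493757
e^{−rT} = 0.928950
N(d₁) = 0.627743,  N(d₂) = 0.310739
Call price V = S·N(d₁) − K·e^{−rT}·N(d₂) = 49.390830 − 26.190200 = 23.200630
φ(d₁) = (1/√(2π))·e^{−d₁²/2} = 0.378311
Γ = φ(d₁) / (S·σ·√T) = 0.005866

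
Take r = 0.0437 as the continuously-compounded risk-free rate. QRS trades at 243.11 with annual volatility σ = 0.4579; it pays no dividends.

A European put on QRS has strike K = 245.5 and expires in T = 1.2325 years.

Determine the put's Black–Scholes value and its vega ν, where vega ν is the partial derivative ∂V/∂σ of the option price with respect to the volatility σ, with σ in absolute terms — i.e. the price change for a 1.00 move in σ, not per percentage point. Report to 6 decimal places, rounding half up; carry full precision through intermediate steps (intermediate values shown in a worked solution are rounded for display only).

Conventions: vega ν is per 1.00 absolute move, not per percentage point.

σ√T = 0.4579·√1.2325 = 0.508351
d₁ = (ln(S/K) + (r+σ²/2)T) / (σ√T) = (ln(243.11/245.5) + (0.0437+0.4579²/2)·1.2325) / 0.508351 = (-0.009783 + 0.183071) / 0.508351 = 0.340882
d₂ = d₁ − σ√T = 0.340882 − 0.508351 = -0.167469
e^{−rT} = 0.947565
N(−d₁) = 0.366596,  N(−d₂) = 0.566500
Put price V = K·e^{−rT}·N(−d₂) − S·N(−d₁) = 131.783159 − 89.123192 = 42.659967
φ(d₁) = (1/√(2π))·e^{−d₁²/2} = 0.376424
ν = S·φ(d₁)·√T = 101.595321

price = 42.659967
ν = 101.595321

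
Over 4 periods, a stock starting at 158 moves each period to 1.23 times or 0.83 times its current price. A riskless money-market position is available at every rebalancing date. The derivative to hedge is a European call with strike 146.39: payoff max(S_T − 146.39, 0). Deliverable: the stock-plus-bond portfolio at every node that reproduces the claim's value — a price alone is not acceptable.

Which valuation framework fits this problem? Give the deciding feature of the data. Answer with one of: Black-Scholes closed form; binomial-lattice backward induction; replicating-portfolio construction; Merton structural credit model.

framework: replicating-portfolio construction

Key observation: a price alone would not answer the question — the per-node share/bond construction on the spot-158, 1.23/0.83 tree is required, and only the replicating-portfolio method yields it.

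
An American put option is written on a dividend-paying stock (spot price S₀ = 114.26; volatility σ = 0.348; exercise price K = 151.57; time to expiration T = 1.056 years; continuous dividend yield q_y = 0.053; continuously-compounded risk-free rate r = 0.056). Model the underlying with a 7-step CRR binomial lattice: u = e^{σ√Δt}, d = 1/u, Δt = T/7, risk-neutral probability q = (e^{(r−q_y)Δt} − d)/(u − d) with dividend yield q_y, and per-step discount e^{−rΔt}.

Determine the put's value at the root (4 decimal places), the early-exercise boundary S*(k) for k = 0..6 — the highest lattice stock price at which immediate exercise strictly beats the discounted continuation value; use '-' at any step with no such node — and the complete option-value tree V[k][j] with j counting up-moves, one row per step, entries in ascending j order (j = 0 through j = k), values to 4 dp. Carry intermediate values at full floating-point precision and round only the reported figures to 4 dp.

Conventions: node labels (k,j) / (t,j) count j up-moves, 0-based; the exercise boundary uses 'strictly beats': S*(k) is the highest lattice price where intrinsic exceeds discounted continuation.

price = 41.7799
boundary = - - 87.1951 76.1712 87.1951 99.8144 114.2600
tree:
41.7799
52.6657 30.1595
64.3749 40.3063 19.1687
75.3988 51.9664 27.7788 9.7260
85.0289 64.3749 38.7991 15.7515 3.0508
93.4416 75.3988 51.7556 24.7700 5.7825 0.0000
100.7906 85.0289 64.3749 37.3100 10.9601 0.0000 0.0000
107.2105 93.4416 75.3988 51.7556 20.7737 0.0000 0.0000 0.0000

Δt=0.15086  u=1.14472  d=0.87357  q=0.46793  discount=0.99159
step 7 (expiry): payoffs max(K−S,0) = 107.2105 93.4416 75.3988 51.7556 20.7737 0.0000 0.0000 0.0000
step 6: (k=6,j=0): S=50.7794, K−S=100.7906, hold=99.9199 ⇒ V=100.7906 exercise | (k=6,j=1): S=66.5411, K−S=85.0289, hold=84.2838 ⇒ V=85.0289 exercise | (k=6,j=2): S=87.1951, K−S=64.3749, hold=63.7942 ⇒ V=64.3749 exercise | (k=6,j=3): S=114.2600, K−S=37.3100, hold=36.9448 ⇒ V=37.3100 exercise | (k=6,j=4): S=149.7257, K−S=1.8443, hold=10.9601 ⇒ V=10.9601 continue | (k=6,j=5): S=196.1999, K−S=0.0000, hold=0.0000 ⇒ V=0.0000 continue | (k=6,j=6): S=257.0994, K−S=0.0000, hold=0.0000 ⇒ V=0.0000 continue  boundary S*=114.2600
step 5: (k=5,j=0): S=58.1284, K−S=93.4416, hold=92.6294 ⇒ V=93.4416 exercise | (k=5,j=1): S=76.1712, K−S=75.3988, hold=74.7303 ⇒ V=75.3988 exercise | (k=5,j=2): S=99.8144, K−S=51.7556, hold=51.2754 ⇒ V=51.7556 exercise | (k=5,j=3): S=130.7963, K−S=20.7737, hold=24.7700 ⇒ V=24.7700 continue | (k=5,j=4): S=171.3948, K−S=0.0000, hold=5.7825 ⇒ V=5.7825 continue | (k=5,j=5): S=224.5949, K−S=0.0000, hold=0.0000 ⇒ V=0.0000 continue  boundary S*=99.8144
step 4: (k=4,j=0): S=66.5411, K−S=85.0289, hold=84.2838 ⇒ V=85.0289 exercise | (k=4,j=1): S=87.1951, K−S=64.3749, hold=63.7942 ⇒ V=64.3749 exercise | (k=4,j=2): S=114.2600, K−S=37.3100, hold=38.7991 ⇒ V=38.7991 continue | (k=4,j=3): S=149.7257, K−S=1.8443, hold=15.7515 ⇒ V=15.7515 continue | (k=4,j=4): S=196.1999, K−S=0.0000, hold=3.0508 ⇒ V=3.0508 continue  boundary S*=87.1951
step 3: (k=3,j=0): S=76.1712, K−S=75.3988, hold=74.7303 ⇒ V=75.3988 exercise | (k=3,j=1): S=99.8144, K−S=51.7556, hold=51.9664 ⇒ V=51.9664 continue | (k=3,j=2): S=130.7963, K−S=20.7737, hold=27.7788 ⇒ V=27.7788 continue | (k=3,j=3): S=171.3948, K−S=0.0000, hold=9.7260 ⇒ V=9.7260 continue  boundary S*=76.1712
step 2: (k=2,j=0): S=87.1951, K−S=64.3749, hold=63.8920 ⇒ V=64.3749 exercise | (k=2,j=1): S=114.2600, K−S=37.3100, hold=40.3063 ⇒ V=40.3063 continue | (k=2,j=2): S=149.7257, K−S=1.8443, hold=19.1687 ⇒ V=19.1687 continue  boundary S*=87.1951
step 1: (k=1,j=0): S=99.8144, K−S=51.7556, hold=52.6657 ⇒ V=52.6657 continue | (k=1,j=1): S=130.7963, K−S=20.7737, hold=30.1595 ⇒ V=30.1595 continue  boundary S*=-
step 0: (k=0,j=0): S=114.2600, K−S=37.3100, hold=41.7799 ⇒ V=41.7799 continue  boundary S*=-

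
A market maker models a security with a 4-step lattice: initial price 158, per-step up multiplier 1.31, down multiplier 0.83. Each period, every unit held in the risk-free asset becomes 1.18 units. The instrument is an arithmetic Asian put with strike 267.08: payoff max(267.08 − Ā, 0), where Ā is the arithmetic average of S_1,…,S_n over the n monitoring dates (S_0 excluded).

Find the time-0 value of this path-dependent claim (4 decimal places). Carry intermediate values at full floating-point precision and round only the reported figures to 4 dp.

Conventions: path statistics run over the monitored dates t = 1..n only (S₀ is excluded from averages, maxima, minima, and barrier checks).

price = 21.5783

Set p* = 0.7292 (from d < R < u); the path-dependent value is the discounted p*-expectation over all price paths.
Enumerate all 2^4 = 16 price paths (U = up ×1.31, D = down ×0.83); each path with k up-moves has probability p*^k·(1−p*)^(4−k).
DDDD: Ā=101.3282, payoff=165.7518, prob=0.005380
UDDD: Ā=159.9276, payoff=107.1524, prob=0.014485
DUDD: Ā=140.9676, payoff=126.1124, prob=0.014485
UUDD: Ā=222.4910, payoff=44.5890, prob=0.038999
DDUD: Ā=125.2308, payoff=141.8492, prob=0.014485
UDUD: Ā=197.6534, payoff=69.4266, prob=0.038999
DUUD: Ā=178.6934, payoff=88.3866, prob=0.038999
UUUD: Ā=282.0342, payoff=0.0000, prob=0.104998
DDDU: Ā=112.1693, payoff=154.9107, prob=0.014485
UDDU: Ā=177.0382, payoff=90.0418, prob=0.038999
DUDU: Ā=158.0782, payoff=109.0018, prob=0.038999
UUDU: Ā=249.4970, payoff=17.5830, prob=0.104998
DDUU: Ā=142.3414, payoff=124.7386, prob=0.038999
UDUU: Ā=224.6594, payoff=42.4206, prob=0.104998
DUUU: Ā=205.6994, payoff=61.3806, prob=0.104998
UUUU: Ā=324.6580, payoff=0.0000, prob=0.282688
Price = Σ prob·payoff / R^4 = 41.835490 / 1.938778 = 21.5783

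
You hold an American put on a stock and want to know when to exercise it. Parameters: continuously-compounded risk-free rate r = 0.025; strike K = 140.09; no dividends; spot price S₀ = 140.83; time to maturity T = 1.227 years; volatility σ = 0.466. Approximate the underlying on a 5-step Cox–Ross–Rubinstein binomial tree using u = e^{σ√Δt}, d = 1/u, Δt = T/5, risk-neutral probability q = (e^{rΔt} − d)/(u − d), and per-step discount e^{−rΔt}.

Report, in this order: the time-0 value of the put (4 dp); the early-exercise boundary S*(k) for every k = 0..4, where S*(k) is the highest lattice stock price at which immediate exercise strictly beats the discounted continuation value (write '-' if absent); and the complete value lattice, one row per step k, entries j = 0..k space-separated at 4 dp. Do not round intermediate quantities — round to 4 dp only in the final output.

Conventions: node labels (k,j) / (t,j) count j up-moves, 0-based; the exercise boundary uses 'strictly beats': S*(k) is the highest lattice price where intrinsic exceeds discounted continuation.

Δt=0.24540, u=1.25967, d=0.79386, q=0.45575, disc=e^(-rΔt)=0.99388
k=5 terminal: V=max(K-S,0) → 95.6864 69.6322 28.2905 0.0000 0.0000 0.0000
k=4: j=0 S=55.9337 intr=84.1563 cont=83.2994 V=84.1563[EX]; j=1 S=88.7533 intr=51.3367 cont=50.4799 V=51.3367[EX]; j=2 S=140.8300 intr=0.0000 cont=15.3028 V=15.3028[hold]; j=3 S=223.4631 intr=0.0000 cont=0.0000 V=0.0000[hold]; j=4 S=354.5819 intr=0.0000 cont=0.0000 V=0.0000[hold]  S*(4)=88.7533
k=3: j=0 S=70.4578 intr=69.6322 cont=68.7754 V=69.6322[EX]; j=1 S=111.7995 intr=28.2905 cont=34.7005 V=34.7005[hold]; j=2 S=177.3987 intr=0.0000 cont=8.2775 V=8.2775[hold]; j=3 S=281.4888 intr=0.0000 cont=0.0000 V=0.0000[hold]  S*(3)=70.4578
k=2: j=0 S=88.7533 intr=51.3367 cont=53.3834 V=53.3834[hold]; j=1 S=140.8300 intr=0.0000 cont=22.5196 V=22.5196[hold]; j=2 S=223.4631 intr=0.0000 cont=4.4775 V=4.4775[hold]  S*(2)=-
k=1: j=0 S=111.7995 intr=28.2905 cont=39.0766 V=39.0766[hold]; j=1 S=177.3987 intr=0.0000 cont=14.2093 V=14.2093[hold]  S*(1)=-
k=0: j=0 S=140.8300 intr=0.0000 cont=27.5736 V=27.5736[hold]  S*(0)=-

price = 27.5736
boundary = - - - 70.4578 88.7533
tree:
27.5736
39.0766 14.2093
53.3834 22.5196 4.4775
69.6322 34.7005 8.2775 0.0000
84.1563 51.3367 15.3028 0.0000 0.0000
95.6864 69.6322 28.2905 0.0000 0.0000 0.0000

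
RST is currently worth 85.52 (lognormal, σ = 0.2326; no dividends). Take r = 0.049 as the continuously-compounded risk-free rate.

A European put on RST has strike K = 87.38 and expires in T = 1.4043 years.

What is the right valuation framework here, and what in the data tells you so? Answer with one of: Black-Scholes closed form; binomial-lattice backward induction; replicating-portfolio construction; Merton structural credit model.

framework: Black-Scholes closed form

Key observation: everything needed for the exact continuous-time valuation of the European put on RST (strike 87.38) is given, and no feature rules the closed form out.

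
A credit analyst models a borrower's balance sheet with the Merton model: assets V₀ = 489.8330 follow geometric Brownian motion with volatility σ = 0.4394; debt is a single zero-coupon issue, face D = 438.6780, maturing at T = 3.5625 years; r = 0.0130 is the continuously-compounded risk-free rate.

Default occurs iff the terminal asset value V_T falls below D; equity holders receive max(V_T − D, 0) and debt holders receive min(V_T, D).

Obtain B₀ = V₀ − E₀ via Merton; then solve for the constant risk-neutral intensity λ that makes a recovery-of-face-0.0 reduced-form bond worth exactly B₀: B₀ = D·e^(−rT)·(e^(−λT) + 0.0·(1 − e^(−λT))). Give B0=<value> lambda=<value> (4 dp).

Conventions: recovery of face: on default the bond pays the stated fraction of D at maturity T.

Equity is a call on the firm's assets struck at D = 438.6780:
d₁ = [ln(V₀/D) + (r + σ²/2)T] / (σ√T)
   = [ln(489.8330/438.6780) + (0.0130 + 0.5·0.4394²)·3.5625] / (0.4394·√3.5625)
   = [0.110299 + 0.390223] / 0.829349 = 0.603511
d₂ = d₁ − σ√T = 0.603511 − 0.829349 = -0.225838
N(d₁) = 0.726916,  N(d₂) = 0.410664,  e^(−rT) = 0.954744
E₀ = V₀·N(d₁) − D·e^(−rT)·N(d₂)
   = 489.8330·0.726916 − 438.6780·0.954744·0.410664 = 184.071074
B₀ = V₀ − E₀ = 489.8330 − 184.071074 = 305.761926
e^(−λT) = (B₀·e^(rT)/D − 0)/(1 − 0) = (305.7619·1.047402/438.6780 − 0)/1 = 0.73004693
λ = −ln(0.73004693)/3.5625 = 0.088322

B0=305.7619 lambda=0.0883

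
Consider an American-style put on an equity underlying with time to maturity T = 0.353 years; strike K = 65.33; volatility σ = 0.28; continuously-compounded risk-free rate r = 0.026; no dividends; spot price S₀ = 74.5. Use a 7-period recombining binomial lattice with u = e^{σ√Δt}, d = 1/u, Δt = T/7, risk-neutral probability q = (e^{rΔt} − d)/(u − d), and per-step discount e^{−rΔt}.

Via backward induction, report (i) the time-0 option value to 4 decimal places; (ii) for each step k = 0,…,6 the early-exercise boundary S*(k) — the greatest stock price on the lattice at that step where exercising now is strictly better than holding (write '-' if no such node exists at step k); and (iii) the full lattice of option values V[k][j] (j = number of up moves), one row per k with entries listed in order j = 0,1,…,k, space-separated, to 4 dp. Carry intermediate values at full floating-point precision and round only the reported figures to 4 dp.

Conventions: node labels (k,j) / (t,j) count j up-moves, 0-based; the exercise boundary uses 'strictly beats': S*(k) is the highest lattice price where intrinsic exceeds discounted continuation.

Δt=0.05043  u=1.06490  d=0.93906  q=0.49471  discount=0.99869
step 7 (expiry): payoffs max(K−S,0) = 17.3562 10.9275 3.6373 0.0000 0.0000 0.0000 0.0000 0.0000
step 6: (k=6,j=0): S=51.0872, K−S=14.2428, hold=14.1572 ⇒ V=14.2428 exercise | (k=6,j=1): S=57.9331, K−S=7.3969, hold=7.3113 ⇒ V=7.3969 exercise | (k=6,j=2): S=65.6964, K−S=0.0000, hold=1.8355 ⇒ V=1.8355 continue | (k=6,j=3): S=74.5000, K−S=0.0000, hold=0.0000 ⇒ V=0.0000 continue | (k=6,j=4): S=84.4833, K−S=0.0000, hold=0.0000 ⇒ V=0.0000 continue | (k=6,j=5): S=95.8045, K−S=0.0000, hold=0.0000 ⇒ V=0.0000 continue | (k=6,j=6): S=108.6428, K−S=0.0000, hold=0.0000 ⇒ V=0.0000 continue  boundary S*=57.9331
step 5: (k=5,j=0): S=54.4025, K−S=10.9275, hold=10.8419 ⇒ V=10.9275 exercise | (k=5,j=1): S=61.6927, K−S=3.6373, hold=4.6395 ⇒ V=4.6395 continue | (k=5,j=2): S=69.9598, K−S=0.0000, hold=0.9262 ⇒ V=0.9262 continue | (k=5,j=3): S=79.3348, K−S=0.0000, hold=0.0000 ⇒ V=0.0000 continue | (k=5,j=4): S=89.9660, K−S=0.0000, hold=0.0000 ⇒ V=0.0000 continue | (k=5,j=5): S=102.0219, K−S=0.0000, hold=0.0000 ⇒ V=0.0000 continue  boundary S*=54.4025
step 4: (k=4,j=0): S=57.9331, K−S=7.3969, hold=7.8065 ⇒ V=7.8065 continue | (k=4,j=1): S=65.6964, K−S=0.0000, hold=2.7988 ⇒ V=2.7988 continue | (k=4,j=2): S=74.5000, K−S=0.0000, hold=0.4674 ⇒ V=0.4674 continue | (k=4,j=3): S=84.4833, K−S=0.0000, hold=0.0000 ⇒ V=0.0000 continue | (k=4,j=4): S=95.8045, K−S=0.0000, hold=0.0000 ⇒ V=0.0000 continue  boundary S*=-
step 3: (k=3,j=0): S=61.6927, K−S=3.6373, hold=5.3222 ⇒ V=5.3222 continue | (k=3,j=1): S=69.9598, K−S=0.0000, hold=1.6433 ⇒ V=1.6433 continue | (k=3,j=2): S=79.3348, K−S=0.0000, hold=0.2359 ⇒ V=0.2359 continue | (k=3,j=3): S=89.9660, K−S=0.0000, hold=0.0000 ⇒ V=0.0000 continue  boundary S*=-
step 2: (k=2,j=0): S=65.6964, K−S=0.0000, hold=3.4976 ⇒ V=3.4976 continue | (k=2,j=1): S=74.5000, K−S=0.0000, hold=0.9458 ⇒ V=0.9458 continue | (k=2,j=2): S=84.4833, K−S=0.0000, hold=0.1190 ⇒ V=0.1190 continue  boundary S*=-
step 1: (k=1,j=0): S=69.9598, K−S=0.0000, hold=2.2322 ⇒ V=2.2322 continue | (k=1,j=1): S=79.3348, K−S=0.0000, hold=0.5361 ⇒ V=0.5361 continue  boundary S*=-
step 0: (k=0,j=0): S=74.5000, K−S=0.0000, hold=1.3913 ⇒ V=1.3913 continue  boundary S*=-

price = 1.3913
boundary = - - - - - 54.4025 57.9331
tree:
1.3913
2.2322 0.5361
3.4976 0.9458 0.1190
5.3222 1.6433 0.2359 0.0000
7.8065 2.7988 0.4674 0.0000 0.0000
10.9275 4.6395 0.9262 0.0000 0.0000 0.0000
14.2428 7.3969 1.8355 0.0000 0.0000 0.0000 0.0000
17.3562 10.9275 3.6373 0.0000 0.0000 0.0000 0.0000 0.0000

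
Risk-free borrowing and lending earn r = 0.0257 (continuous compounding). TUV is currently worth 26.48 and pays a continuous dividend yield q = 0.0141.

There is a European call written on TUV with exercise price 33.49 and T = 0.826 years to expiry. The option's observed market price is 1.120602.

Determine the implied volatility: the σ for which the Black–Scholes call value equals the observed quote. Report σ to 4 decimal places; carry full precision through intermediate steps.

At σ = 0.3272 the Black–Scholes value reproduces the quote:
σ√T = 0.3272·√0.826 = 0.297374
d₁ = (ln(S/K) + (r−q+σ²/2)T) / (σ√T) = (ln(26.48/33.49) + (0.0257−0.0141+0.3272²/2)·0.826) / 0.297374 = (-0.234857 + 0.053797) / 0.297374 = -0.608862
d₂ = d₁ − σ√T = -0.608862 − 0.297374 = -0.906236
e^{−rT} = 0.978996
e^{−qT} = 0.988421
N(d₁) = 0.271308,  N(d₂) = 0.182405
V = S·e^{−qT}·N(d₁) − K·e^{−rT}·N(d₂) = 7.101049 − 5.980447 = 1.120602 (the quoted price), and the Black–Scholes price is strictly increasing in σ, so σ is unique

sigma = 0.3272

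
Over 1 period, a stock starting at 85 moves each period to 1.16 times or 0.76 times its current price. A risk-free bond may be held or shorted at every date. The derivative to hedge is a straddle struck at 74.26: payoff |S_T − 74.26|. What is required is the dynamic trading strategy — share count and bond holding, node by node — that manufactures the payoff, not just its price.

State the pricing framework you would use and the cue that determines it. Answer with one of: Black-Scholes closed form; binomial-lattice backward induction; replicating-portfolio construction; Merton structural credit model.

Key observation: a price alone would not answer the question — the per-node share/bond construction on the spot-85, 1.16/0.76 tree is required, and only the replicating-portfolio method yields it.

framework: replicating-portfolio construction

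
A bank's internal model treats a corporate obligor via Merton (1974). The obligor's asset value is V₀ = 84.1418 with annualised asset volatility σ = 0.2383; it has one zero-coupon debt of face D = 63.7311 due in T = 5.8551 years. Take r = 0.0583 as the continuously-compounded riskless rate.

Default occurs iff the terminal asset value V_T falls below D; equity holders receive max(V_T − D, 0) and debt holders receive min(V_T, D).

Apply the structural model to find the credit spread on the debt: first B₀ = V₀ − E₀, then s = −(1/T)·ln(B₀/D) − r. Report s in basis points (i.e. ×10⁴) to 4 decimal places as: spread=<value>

With assets at 84.1418 and a single debt payment of 63.7311 at 5.8551 years:
d₁ = [ln(V₀/D) + (r + σ²/2)T] / (σ√T)
   = [ln(84.1418/63.7311) + (0.0583 + 0.5·0.2383²)·5.8551] / (0.2383·√5.8551)
   = [0.277831 + 0.507599] / 0.576622 = 1.362122
d₂ = d₁ − σ√T = 1.362122 − 0.576622 = 0.785500
N(d₁) = 0.913420,  N(d₂) = 0.783920,  e^(−rT) = 0.710808
E₀ = V₀·N(d₁) − D·e^(−rT)·N(d₂)
   = 84.1418·0.913420 − 63.7311·0.710808·0.783920 = 41.344791
B₀ = V₀ − E₀ = 84.1418 − 41.344791 = 42.797009
spread = −(1/T)·ln(B₀/D) − r = −(1/5.8551)·ln(42.797009/63.7311) − 0.0583 = 0.00970985
in basis points: 0.00970985 × 10⁴ = 97.0985 bp

spread=97.0985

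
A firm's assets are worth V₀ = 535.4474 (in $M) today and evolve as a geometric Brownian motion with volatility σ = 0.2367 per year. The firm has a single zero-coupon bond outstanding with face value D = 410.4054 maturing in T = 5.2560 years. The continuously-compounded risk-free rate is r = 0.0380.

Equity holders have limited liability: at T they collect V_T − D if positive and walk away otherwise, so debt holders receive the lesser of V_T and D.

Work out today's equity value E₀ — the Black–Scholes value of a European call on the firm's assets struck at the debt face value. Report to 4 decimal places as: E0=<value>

With assets at 535.4474 and a single debt payment of 410.4054 at 5.2560 years:
d₁ = [ln(V₀/D) + (r + σ²/2)T] / (σ√T)
   = [ln(535.4474/410.4054) + (0.0380 + 0.5·0.2367²)·5.2560] / (0.2367·√5.2560)
   = [0.265957 + 0.346967] / 0.542658 = 1.129485
d₂ = d₁ − σ√T = 1.129485 − 0.542658 = 0.586828
N(d₁) = 0.870653,  N(d₂) = 0.721340,  e^(−rT) = 0.818953
E₀ = V₀·N(d₁) − D·e^(−rT)·N(d₂)
   = 535.4474·0.870653 − 410.4054·0.818953·0.721340 = 223.744532

E0=223.7445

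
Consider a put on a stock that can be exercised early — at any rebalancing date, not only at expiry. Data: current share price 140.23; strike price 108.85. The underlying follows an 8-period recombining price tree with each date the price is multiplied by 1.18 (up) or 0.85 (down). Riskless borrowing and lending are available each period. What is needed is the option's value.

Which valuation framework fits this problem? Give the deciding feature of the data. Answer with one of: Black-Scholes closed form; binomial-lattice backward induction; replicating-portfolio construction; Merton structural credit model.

framework: binomial-lattice backward induction

Key observation: the defining feature is the embedded early-exercise option across 8 discrete dates on the spot-140.23 tree; pricing the strike-108.85 put means working backward with an exercise test at every node.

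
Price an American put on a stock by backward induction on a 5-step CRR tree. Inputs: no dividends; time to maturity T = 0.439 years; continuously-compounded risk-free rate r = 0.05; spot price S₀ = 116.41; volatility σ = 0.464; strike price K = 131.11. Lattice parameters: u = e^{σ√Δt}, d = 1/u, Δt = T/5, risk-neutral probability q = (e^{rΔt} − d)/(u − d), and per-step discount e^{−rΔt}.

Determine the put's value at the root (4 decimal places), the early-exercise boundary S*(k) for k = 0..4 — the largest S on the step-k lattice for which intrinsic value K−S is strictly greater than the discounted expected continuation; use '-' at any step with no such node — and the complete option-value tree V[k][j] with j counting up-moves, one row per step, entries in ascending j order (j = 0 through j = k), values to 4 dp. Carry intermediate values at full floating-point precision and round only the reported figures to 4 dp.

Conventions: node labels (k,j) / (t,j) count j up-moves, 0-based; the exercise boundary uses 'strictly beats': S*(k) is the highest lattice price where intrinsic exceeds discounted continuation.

Δt=0.08780, u=1.14739, d=0.87154, q=0.48163, disc=e^(-rΔt)=0.99562
k=5 terminal: V=max(K-S,0) → 72.5719 54.0446 29.6535 0.0000 0.0000 0.0000
k=4: j=0 S=67.1659 intr=63.9441 cont=63.3698 V=63.9441[EX]; j=1 S=88.4239 intr=42.6861 cont=42.1118 V=42.6861[EX]; j=2 S=116.4100 intr=14.7000 cont=15.3041 V=15.3041[hold]; j=3 S=153.2537 intr=0.0000 cont=0.0000 V=0.0000[hold]; j=4 S=201.7584 intr=0.0000 cont=0.0000 V=0.0000[hold]  S*(4)=88.4239
k=3: j=0 S=77.0654 intr=54.0446 cont=53.4703 V=54.0446[EX]; j=1 S=101.4565 intr=29.6535 cont=29.3688 V=29.6535[EX]; j=2 S=133.5674 intr=0.0000 cont=7.8984 V=7.8984[hold]; j=3 S=175.8415 intr=0.0000 cont=0.0000 V=0.0000[hold]  S*(3)=101.4565
k=2: j=0 S=88.4239 intr=42.6861 cont=42.1118 V=42.6861[EX]; j=1 S=116.4100 intr=14.7000 cont=19.0915 V=19.0915[hold]; j=2 S=153.2537 intr=0.0000 cont=4.0763 V=4.0763[hold]  S*(2)=88.4239
k=1: j=0 S=101.4565 intr=29.6535 cont=31.1850 V=31.1850[hold]; j=1 S=133.5674 intr=0.0000 cont=11.8078 V=11.8078[hold]  S*(1)=-
k=0: j=0 S=116.4100 intr=14.7000 cont=21.7566 V=21.7566[hold]  S*(0)=-

price = 21.7566
boundary = - - 88.4239 101.4565 88.4239
tree:
21.7566
31.1850 11.8078
42.6861 19.0915 4.0763
54.0446 29.6535 7.8984 0.0000
63.9441 42.6861 15.3041 0.0000 0.0000
72.5719 54.0446 29.6535 0.0000 0.0000 0.0000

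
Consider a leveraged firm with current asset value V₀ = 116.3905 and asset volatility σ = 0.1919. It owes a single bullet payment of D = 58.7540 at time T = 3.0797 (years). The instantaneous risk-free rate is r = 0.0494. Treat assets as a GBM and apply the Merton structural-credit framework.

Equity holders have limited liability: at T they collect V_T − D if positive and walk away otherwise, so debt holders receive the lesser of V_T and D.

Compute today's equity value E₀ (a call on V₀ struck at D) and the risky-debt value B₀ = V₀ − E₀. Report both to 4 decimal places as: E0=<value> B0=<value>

E0=65.9825 B0=50.4080

Equity is a call on the firm's assets struck at D = 58.7540:
d₁ = [ln(V₀/D) + (r + σ²/2)T] / (σ√T)
   = [ln(116.3905/58.7540) + (0.0494 + 0.5·0.1919²)·3.0797] / (0.1919·√3.0797)
   = [0.683592 + 0.208843] / 0.336767 = 2.650009
d₂ = d₁ − σ√T = 2.650009 − 0.336767 = 2.313242
N(d₁) = 0.995976,  N(d₂) = 0.989645,  e^(−rT) = 0.858870
E₀ = V₀·N(d₁) − D·e^(−rT)·N(d₂)
   = 116.3905·0.995976 − 58.7540·0.858870·0.989645 = 65.982532
B₀ = V₀ − E₀ = 116.3905 − 65.982532 = 50.407968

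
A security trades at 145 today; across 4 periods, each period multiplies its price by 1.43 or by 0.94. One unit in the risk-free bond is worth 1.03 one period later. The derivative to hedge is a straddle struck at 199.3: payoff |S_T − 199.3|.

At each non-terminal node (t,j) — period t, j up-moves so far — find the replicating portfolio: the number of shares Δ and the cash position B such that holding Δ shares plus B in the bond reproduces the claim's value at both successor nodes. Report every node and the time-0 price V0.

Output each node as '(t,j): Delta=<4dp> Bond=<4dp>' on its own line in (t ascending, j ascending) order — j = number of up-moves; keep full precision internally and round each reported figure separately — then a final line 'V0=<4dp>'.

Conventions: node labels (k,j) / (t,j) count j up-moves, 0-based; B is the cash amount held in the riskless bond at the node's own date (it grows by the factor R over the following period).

(0,0): Delta=-0.0831 Bond=67.1426
(1,0): Delta=-0.3392 Bond=104.0679
(1,1): Delta=0.6652 Bond=-86.0028
(2,0): Delta=-0.6438 Bond=146.2129
(2,1): Delta=0.5506 Bond=-66.2457
(2,2): Delta=1.0000 Bond=-187.8594
(3,0): Delta=-1.0000 Bond=193.4951
(3,1): Delta=0.3968 Bond=-40.0490
(3,2): Delta=1.0000 Bond=-193.4951
(3,3): Delta=1.0000 Bond=-193.4951
V0=55.0910

Risk-neutral probability p* = (R−d)/(u−d) = (1.03−0.94)/(1.43−0.94) = 0.1837.
Expiry values: V(4,0)=86.0914, V(4,1)=27.0784, V(4,2)=62.6967, V(4,3)=199.2694, V(4,4)=407.0343
  t=3,j=0: stock 120.4347 → up 172.2216 (V=27.0784), down 113.2086 (V=86.0914). Price 73.0605; hedge Δ=-1.0000, bond B=193.4951.
  t=3,j=1: stock 183.2145 → up 261.9967 (V=62.6967), down 172.2216 (V=27.0784). Price 32.6413; hedge Δ=0.3968, bond B=-40.0490.
  t=3,j=2: stock 278.7199 → up 398.5694 (V=199.2694), down 261.9967 (V=62.6967). Price 85.2247; hedge Δ=1.0000, bond B=-193.4951.
  t=3,j=3: stock 424.0100 → up 606.3343 (V=407.0343), down 398.5694 (V=199.2694). Price 230.5149; hedge Δ=1.0000, bond B=-193.4951.
  t=2,j=0: stock 128.1220 → up 183.2145 (V=32.6413), down 120.4347 (V=73.0605). Price 63.7248; hedge Δ=-0.6438, bond B=146.2129.
  t=2,j=1: stock 194.9090 → up 278.7199 (V=85.2247), down 183.2145 (V=32.6413). Price 41.0675; hedge Δ=0.5506, bond B=-66.2457.
  t=2,j=2: stock 296.5105 → up 424.0100 (V=230.5149), down 278.7199 (V=85.2247). Price 108.6511; hedge Δ=1.0000, bond B=-187.8594.
  t=1,j=0: stock 136.3000 → up 194.9090 (V=41.0675), down 128.1220 (V=63.7248). Price 57.8284; hedge Δ=-0.3392, bond B=104.0679.
  t=1,j=1: stock 207.3500 → up 296.5105 (V=108.6511), down 194.9090 (V=41.0675). Price 51.9231; hedge Δ=0.6652, bond B=-86.0028.
  t=0,j=0: stock 145.0000 → up 207.3500 (V=51.9231), down 136.3000 (V=57.8284). Price 55.0910; hedge Δ=-0.0831, bond B=67.1426.
Check: Δ(0,0)·S0 + B(0,0) = 55.0910 = V0.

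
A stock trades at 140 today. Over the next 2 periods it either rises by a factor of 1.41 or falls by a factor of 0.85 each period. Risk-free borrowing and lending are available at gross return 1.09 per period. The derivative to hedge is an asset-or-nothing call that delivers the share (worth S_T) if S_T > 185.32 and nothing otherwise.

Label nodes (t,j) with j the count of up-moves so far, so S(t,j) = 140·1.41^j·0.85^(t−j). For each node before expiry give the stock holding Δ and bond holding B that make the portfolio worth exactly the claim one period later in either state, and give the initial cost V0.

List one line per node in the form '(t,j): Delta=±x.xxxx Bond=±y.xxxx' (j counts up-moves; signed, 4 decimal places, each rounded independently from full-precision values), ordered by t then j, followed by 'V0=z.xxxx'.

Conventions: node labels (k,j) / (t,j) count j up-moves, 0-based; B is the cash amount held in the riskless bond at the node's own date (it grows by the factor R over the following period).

(0,0): Delta=1.3959 Bond=-152.3938
(1,0): Delta=0.0000 Bond=0.0000
(1,1): Delta=2.5179 Bond=-387.5883
V0=43.0288

The replicating-portfolio and risk-neutral prices coincide; use p* = (1.09−0.85)/(1.41−0.85) = 0.4286 for the latter.
Terminal payoffs: V(2,0)=0.0000, V(2,1)=0.0000, V(2,2)=278.3340
Node (1,0) S=119.0000: V=(p*·0.0000+(1−p*)·0.0000)/1.09=0.0000; Δ=(0.0000−0.0000)/(167.7900−101.1500)=0.0000; B=V−Δ·S=0.0000
Node (1,1) S=197.4000: V=(p*·278.3340+(1−p*)·0.0000)/1.09=109.4367; Δ=(278.3340−0.0000)/(278.3340−167.7900)=2.5179; B=V−Δ·S=-387.5883
Node (0,0) S=140.0000: V=(p*·109.4367+(1−p*)·0.0000)/1.09=43.0288; Δ=(109.4367−0.0000)/(197.4000−119.0000)=1.3959; B=V−Δ·S=-152.3938
Check: Δ(0,0)·S0 + B(0,0) = 43.0288 = V0.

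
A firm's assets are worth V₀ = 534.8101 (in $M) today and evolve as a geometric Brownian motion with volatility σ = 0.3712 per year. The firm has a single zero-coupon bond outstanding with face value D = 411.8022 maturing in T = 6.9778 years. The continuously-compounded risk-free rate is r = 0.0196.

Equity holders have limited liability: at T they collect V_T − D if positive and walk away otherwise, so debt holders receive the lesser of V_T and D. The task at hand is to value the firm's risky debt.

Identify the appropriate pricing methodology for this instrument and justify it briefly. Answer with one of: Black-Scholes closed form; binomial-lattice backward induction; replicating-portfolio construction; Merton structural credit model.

framework: Merton structural credit model

Key observation: a levered firm with one bullet debt due at 6.9778 years is the canonical structural-credit setup: equity is a call on the firm's assets struck at the face value.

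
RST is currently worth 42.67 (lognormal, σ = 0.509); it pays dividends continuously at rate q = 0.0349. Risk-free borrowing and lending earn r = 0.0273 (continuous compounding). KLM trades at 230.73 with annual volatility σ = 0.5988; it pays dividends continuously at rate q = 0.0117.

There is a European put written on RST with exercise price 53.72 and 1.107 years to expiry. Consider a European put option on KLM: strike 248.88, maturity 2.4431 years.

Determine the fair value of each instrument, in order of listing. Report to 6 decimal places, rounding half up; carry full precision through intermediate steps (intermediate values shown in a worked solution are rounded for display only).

price(RST put K=53.72) = 16.302403
price(KLM put K=248.88) = 86.672793

[RST put K=53.72]
σ√T = 0.509·√1.107 = 0.535540
d₁ = (ln(S/K) + (r−q+σ²/2)T) / (σ√T) = (ln(42.67/53.72) + (0.0273−0.0349+0.509²/2)·1.107) / 0.535540 = (-0.230289 + 0.134988) / 0.535540 = -0.177953
d₂ = d₁ − σ√T = -0.177953 − 0.535540 = -0.713493
e^{−rT} = 0.970231
e^{−qT} = 0.962102
N(−d₁) = 0.570620,  N(−d₂) = 0.762230
price = K·e^{−rT}·N(−d₂) − S·e^{−qT}·N(−d₁) = 39.728026 − 23.425623 = 16.302403
[KLM put K=248.88]
σ√T = 0.5988·√2.4431 = 0.935949
d₁ = (ln(S/K) + (r−q+σ²/2)T) / (σ√T) = (ln(230.73/248.88) + (0.0273−0.0117+0.5988²/2)·2.4431) / 0.935949 = (-0.075723 + 0.476113) / 0.935949 = 0.427791
d₂ = d₁ − σ√T = 0.427791 − 0.935949 = -0.508159
e^{−rT} = 0.935479
e^{−qT} = 0.971820
N(−d₁) = 0.334402,  N(−d₂) = 0.694329
price = K·e^{−rT}·N(−d₂) − S·e^{−qT}·N(−d₁) = 161.655075 − 74.982282 = 86.672793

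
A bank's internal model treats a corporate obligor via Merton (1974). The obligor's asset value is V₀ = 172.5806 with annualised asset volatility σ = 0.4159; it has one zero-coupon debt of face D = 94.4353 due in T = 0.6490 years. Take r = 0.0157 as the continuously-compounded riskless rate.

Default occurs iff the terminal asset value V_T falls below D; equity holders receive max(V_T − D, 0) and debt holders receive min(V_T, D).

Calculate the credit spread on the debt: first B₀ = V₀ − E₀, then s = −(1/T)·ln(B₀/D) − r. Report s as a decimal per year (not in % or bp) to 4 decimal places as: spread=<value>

Equity is a call on the firm's assets struck at D = 94.4353:
d₁ = [ln(V₀/D) + (r + σ²/2)T] / (σ√T)
   = [ln(172.5806/94.4353) + (0.0157 + 0.5·0.4159²)·0.6490] / (0.4159·√0.6490)
   = [0.602949 + 0.066319] / 0.335051 = 1.997510
d₂ = d₁ − σ√T = 1.997510 − 0.335051 = 1.662459
N(d₁) = 0.977115,  N(d₂) = 0.951790,  e^(−rT) = 0.989862
E₀ = V₀·N(d₁) − D·e^(−rT)·N(d₂)
   = 172.5806·0.977115 − 94.4353·0.989862·0.951790 = 79.659765
B₀ = V₀ − E₀ = 172.5806 − 79.659765 = 92.920835
spread = −(1/T)·ln(B₀/D) − r = −(1/0.6490)·ln(92.920835/94.4353) − 0.0157 = 0.00921070

spread=0.0092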